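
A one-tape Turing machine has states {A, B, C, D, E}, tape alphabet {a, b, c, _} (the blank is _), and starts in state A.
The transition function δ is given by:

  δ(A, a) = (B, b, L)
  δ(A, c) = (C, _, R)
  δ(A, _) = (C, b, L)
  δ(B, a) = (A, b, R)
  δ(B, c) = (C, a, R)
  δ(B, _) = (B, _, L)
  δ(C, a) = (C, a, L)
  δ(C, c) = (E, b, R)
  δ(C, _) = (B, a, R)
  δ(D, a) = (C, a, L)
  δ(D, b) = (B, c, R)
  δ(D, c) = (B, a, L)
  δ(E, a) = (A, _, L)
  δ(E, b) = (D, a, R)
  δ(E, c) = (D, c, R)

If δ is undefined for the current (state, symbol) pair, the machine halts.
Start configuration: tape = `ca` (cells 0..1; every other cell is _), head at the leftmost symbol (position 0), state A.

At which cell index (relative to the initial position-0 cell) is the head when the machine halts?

1

state=A head=0 tape=[c]a_   (A,c)→(C,_,R)
state=C head=1 tape=_[a]_   (C,a)→(C,a,L)
state=C head=0 tape=[_]a_   (C,_)→(B,a,R)
state=B head=1 tape=a[a]_   (B,a)→(A,b,R)
state=A head=2 tape=ab[_]   (A,_)→(C,b,L)
state=C head=1 tape=a[b]b
At halt the head is at cell 1.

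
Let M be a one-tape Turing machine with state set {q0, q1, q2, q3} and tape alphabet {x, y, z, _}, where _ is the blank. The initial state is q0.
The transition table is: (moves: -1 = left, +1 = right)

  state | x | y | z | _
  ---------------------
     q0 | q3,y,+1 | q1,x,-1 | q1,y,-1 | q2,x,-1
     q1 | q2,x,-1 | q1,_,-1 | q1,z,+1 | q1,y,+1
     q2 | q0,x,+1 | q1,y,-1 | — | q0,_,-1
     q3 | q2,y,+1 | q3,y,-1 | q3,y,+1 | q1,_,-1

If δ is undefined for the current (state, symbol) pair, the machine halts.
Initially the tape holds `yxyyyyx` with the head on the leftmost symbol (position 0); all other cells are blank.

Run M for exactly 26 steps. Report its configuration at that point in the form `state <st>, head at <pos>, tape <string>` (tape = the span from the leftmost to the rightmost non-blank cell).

state=q0 head=0 tape=_____[y]xyyyyx   (q0,y)→(q1,x,-1)
state=q1 head=-1 tape=____[_]xxyyyyx   (q1,_)→(q1,y,+1)
state=q1 head=0 tape=____y[x]xyyyyx   (q1,x)→(q2,x,-1)
state=q2 head=-1 tape=____[y]xxyyyyx   (q2,y)→(q1,y,-1)
state=q1 head=-2 tape=___[_]yxxyyyyx   (q1,_)→(q1,y,+1)
state=q1 head=-1 tape=___y[y]xxyyyyx   (q1,y)→(q1,_,-1)
state=q1 head=-2 tape=___[y]_xxyyyyx   (q1,y)→(q1,_,-1)
state=q1 head=-3 tape=__[_]__xxyyyyx   (q1,_)→(q1,y,+1)
state=q1 head=-2 tape=__y[_]_xxyyyyx   (q1,_)→(q1,y,+1)
state=q1 head=-1 tape=__yy[_]xxyyyyx   (q1,_)→(q1,y,+1)
state=q1 head=0 tape=__yyy[x]xyyyyx   (q1,x)→(q2,x,-1)
state=q2 head=-1 tape=__yy[y]xxyyyyx   (q2,y)→(q1,y,-1)
state=q1 head=-2 tape=__y[y]yxxyyyyx   (q1,y)→(q1,_,-1)
state=q1 head=-3 tape=__[y]_yxxyyyyx   (q1,y)→(q1,_,-1)
state=q1 head=-4 tape=_[_]__yxxyyyyx   (q1,_)→(q1,y,+1)
state=q1 head=-3 tape=_y[_]_yxxyyyyx   (q1,_)→(q1,y,+1)
state=q1 head=-2 tape=_yy[_]yxxyyyyx   (q1,_)→(q1,y,+1)
state=q1 head=-1 tape=_yyy[y]xxyyyyx   (q1,y)→(q1,_,-1)
state=q1 head=-2 tape=_yy[y]_xxyyyyx   (q1,y)→(q1,_,-1)
state=q1 head=-3 tape=_y[y]__xxyyyyx   (q1,y)→(q1,_,-1)
state=q1 head=-4 tape=_[y]___xxyyyyx   (q1,y)→(q1,_,-1)
state=q1 head=-5 tape=[_]____xxyyyyx   (q1,_)→(q1,y,+1)
state=q1 head=-4 tape=y[_]___xxyyyyx   (q1,_)→(q1,y,+1)
state=q1 head=-3 tape=yy[_]__xxyyyyx   (q1,_)→(q1,y,+1)
state=q1 head=-2 tape=yyy[_]_xxyyyyx   (q1,_)→(q1,y,+1)
state=q1 head=-1 tape=yyyy[_]xxyyyyx   (q1,_)→(q1,y,+1)
state=q1 head=0 tape=yyyyy[x]xyyyyx
After 26 steps: state q1, head at 0, tape yyyyyxxyyyyx.

state q1, head at 0, tape yyyyyxxyyyyx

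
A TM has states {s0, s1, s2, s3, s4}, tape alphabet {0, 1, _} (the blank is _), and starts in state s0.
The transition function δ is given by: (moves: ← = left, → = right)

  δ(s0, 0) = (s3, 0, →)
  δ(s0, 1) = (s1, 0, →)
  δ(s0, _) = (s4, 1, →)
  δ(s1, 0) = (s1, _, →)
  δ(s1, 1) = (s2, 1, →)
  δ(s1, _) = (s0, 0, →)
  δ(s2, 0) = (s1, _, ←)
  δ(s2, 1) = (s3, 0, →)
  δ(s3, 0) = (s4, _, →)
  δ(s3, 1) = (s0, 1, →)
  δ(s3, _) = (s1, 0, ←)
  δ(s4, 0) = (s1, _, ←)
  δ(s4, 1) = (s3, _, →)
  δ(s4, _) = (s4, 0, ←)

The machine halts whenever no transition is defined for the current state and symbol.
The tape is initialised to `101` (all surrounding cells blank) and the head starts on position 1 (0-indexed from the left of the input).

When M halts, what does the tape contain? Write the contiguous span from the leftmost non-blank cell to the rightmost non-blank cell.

state=s0 head=1 tape=1[0]1___   (s0,0)→(s3,0,→)
state=s3 head=2 tape=10[1]___   (s3,1)→(s0,1,→)
state=s0 head=3 tape=101[_]__   (s0,_)→(s4,1,→)
state=s4 head=4 tape=1011[_]_   (s4,_)→(s4,0,←)
state=s4 head=3 tape=101[1]0_   (s4,1)→(s3,_,→)
state=s3 head=4 tape=101_[0]_   (s3,0)→(s4,_,→)
state=s4 head=5 tape=101__[_]   (s4,_)→(s4,0,←)
state=s4 head=4 tape=101_[_]0   (s4,_)→(s4,0,←)
state=s4 head=3 tape=101[_]00   (s4,_)→(s4,0,←)
state=s4 head=2 tape=10[1]000   (s4,1)→(s3,_,→)
state=s3 head=3 tape=10_[0]00   (s3,0)→(s4,_,→)
state=s4 head=4 tape=10__[0]0   (s4,0)→(s1,_,←)
state=s1 head=3 tape=10_[_]_0   (s1,_)→(s0,0,→)
state=s0 head=4 tape=10_0[_]0   (s0,_)→(s4,1,→)
state=s4 head=5 tape=10_01[0]   (s4,0)→(s1,_,←)
state=s1 head=4 tape=10_0[1]_   (s1,1)→(s2,1,→)
state=s2 head=5 tape=10_01[_]
The non-blank tape span at halt is 10_01.

10_01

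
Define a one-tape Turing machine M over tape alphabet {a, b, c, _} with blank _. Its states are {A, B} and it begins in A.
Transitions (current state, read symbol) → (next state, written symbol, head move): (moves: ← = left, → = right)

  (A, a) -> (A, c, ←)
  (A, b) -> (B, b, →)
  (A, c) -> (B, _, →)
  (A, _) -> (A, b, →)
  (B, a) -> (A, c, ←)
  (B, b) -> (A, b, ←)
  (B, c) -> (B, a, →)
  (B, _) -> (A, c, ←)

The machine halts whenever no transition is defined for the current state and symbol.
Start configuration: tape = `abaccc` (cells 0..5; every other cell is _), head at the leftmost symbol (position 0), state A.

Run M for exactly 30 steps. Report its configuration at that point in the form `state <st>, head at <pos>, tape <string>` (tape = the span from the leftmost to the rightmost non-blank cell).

state B, head at 2, tape bbbcccccc

A | _[a]baccc__   read a → write c, move ←, go to A
A | [_]cbaccc__   read _ → write b, move →, go to A
A | b[c]baccc__   read c → write _, move →, go to B
B | b_[b]accc__   read b → write b, move ←, go to A
A | b[_]baccc__   read _ → write b, move →, go to A
A | bb[b]accc__   read b → write b, move →, go to B
B | bbb[a]ccc__   read a → write c, move ←, go to A
A | bb[b]cccc__   read b → write b, move →, go to B
B | bbb[c]ccc__   read c → write a, move →, go to B
B | bbba[c]cc__   read c → write a, move →, go to B
B | bbbaa[c]c__   read c → write a, move →, go to B
B | bbbaaa[c]__   read c → write a, move →, go to B
B | bbbaaaa[_]_   read _ → write c, move ←, go to A
A | bbbaaa[a]c_   read a → write c, move ←, go to A
A | bbbaa[a]cc_   read a → write c, move ←, go to A
A | bbba[a]ccc_   read a → write c, move ←, go to A
A | bbb[a]cccc_   read a → write c, move ←, go to A
A | bb[b]ccccc_   read b → write b, move →, go to B
B | bbb[c]cccc_   read c → write a, move →, go to B
B | bbba[c]ccc_   read c → write a, move →, go to B
B | bbbaa[c]cc_   read c → write a, move →, go to B
B | bbbaaa[c]c_   read c → write a, move →, go to B
B | bbbaaaa[c]_   read c → write a, move →, go to B
B | bbbaaaaa[_]   read _ → write c, move ←, go to A
A | bbbaaaa[a]c   read a → write c, move ←, go to A
A | bbbaaa[a]cc   read a → write c, move ←, go to A
A | bbbaa[a]ccc   read a → write c, move ←, go to A
A | bbba[a]cccc   read a → write c, move ←, go to A
A | bbb[a]ccccc   read a → write c, move ←, go to A
A | bb[b]cccccc   read b → write b, move →, go to B
B | bbb[c]ccccc
After 30 steps: state B, head at 2, tape bbbcccccc.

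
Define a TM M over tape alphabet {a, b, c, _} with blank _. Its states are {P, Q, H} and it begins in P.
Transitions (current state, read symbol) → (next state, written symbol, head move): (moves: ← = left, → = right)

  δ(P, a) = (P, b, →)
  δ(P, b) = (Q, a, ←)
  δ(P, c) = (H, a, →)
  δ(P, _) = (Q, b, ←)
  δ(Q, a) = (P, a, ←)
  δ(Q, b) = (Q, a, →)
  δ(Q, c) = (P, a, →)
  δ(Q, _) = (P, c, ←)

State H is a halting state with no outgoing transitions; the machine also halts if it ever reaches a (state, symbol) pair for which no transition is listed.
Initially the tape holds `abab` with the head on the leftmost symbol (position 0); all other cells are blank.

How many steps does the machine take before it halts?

state=P head=0 tape=[a]bab___   (P,a)→(P,b,→)
state=P head=1 tape=b[b]ab___   (P,b)→(Q,a,←)
state=Q head=0 tape=[b]aab___   (Q,b)→(Q,a,→)
state=Q head=1 tape=a[a]ab___   (Q,a)→(P,a,←)
state=P head=0 tape=[a]aab___   (P,a)→(P,b,→)
state=P head=1 tape=b[a]ab___   (P,a)→(P,b,→)
state=P head=2 tape=bb[a]b___   (P,a)→(P,b,→)
state=P head=3 tape=bbb[b]___   (P,b)→(Q,a,←)
state=Q head=2 tape=bb[b]a___   (Q,b)→(Q,a,→)
state=Q head=3 tape=bba[a]___   (Q,a)→(P,a,←)
state=P head=2 tape=bb[a]a___   (P,a)→(P,b,→)
state=P head=3 tape=bbb[a]___   (P,a)→(P,b,→)
state=P head=4 tape=bbbb[_]__   (P,_)→(Q,b,←)
state=Q head=3 tape=bbb[b]b__   (Q,b)→(Q,a,→)
state=Q head=4 tape=bbba[b]__   (Q,b)→(Q,a,→)
state=Q head=5 tape=bbbaa[_]_   (Q,_)→(P,c,←)
state=P head=4 tape=bbba[a]c_   (P,a)→(P,b,→)
state=P head=5 tape=bbbab[c]_   (P,c)→(H,a,→)
state=H head=6 tape=bbbaba[_]
M halts after 18 transitions.

18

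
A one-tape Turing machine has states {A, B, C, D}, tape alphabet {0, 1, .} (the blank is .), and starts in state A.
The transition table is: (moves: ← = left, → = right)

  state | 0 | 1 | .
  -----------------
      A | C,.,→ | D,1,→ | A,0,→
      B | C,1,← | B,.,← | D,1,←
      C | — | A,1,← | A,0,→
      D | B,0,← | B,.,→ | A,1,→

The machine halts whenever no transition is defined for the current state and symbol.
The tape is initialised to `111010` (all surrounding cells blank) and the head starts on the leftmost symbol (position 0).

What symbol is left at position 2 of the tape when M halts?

0

state=A head=0 tape=.[1]11010   (A,1)→(D,1,→)
state=D head=1 tape=.1[1]1010   (D,1)→(B,.,→)
state=B head=2 tape=.1.[1]010   (B,1)→(B,.,←)
state=B head=1 tape=.1[.].010   (B,.)→(D,1,←)
state=D head=0 tape=.[1]1.010   (D,1)→(B,.,→)
state=B head=1 tape=..[1].010   (B,1)→(B,.,←)
state=B head=0 tape=.[.]..010   (B,.)→(D,1,←)
state=D head=-1 tape=[.]1..010   (D,.)→(A,1,→)
state=A head=0 tape=1[1]..010   (A,1)→(D,1,→)
state=D head=1 tape=11[.].010   (D,.)→(A,1,→)
state=A head=2 tape=111[.]010   (A,.)→(A,0,→)
state=A head=3 tape=1110[0]10   (A,0)→(C,.,→)
state=C head=4 tape=1110.[1]0   (C,1)→(A,1,←)
state=A head=3 tape=1110[.]10   (A,.)→(A,0,→)
state=A head=4 tape=11100[1]0   (A,1)→(D,1,→)
state=D head=5 tape=111001[0]   (D,0)→(B,0,←)
state=B head=4 tape=11100[1]0   (B,1)→(B,.,←)
state=B head=3 tape=1110[0].0   (B,0)→(C,1,←)
state=C head=2 tape=111[0]1.0
Cell 2 holds 0 when M halts.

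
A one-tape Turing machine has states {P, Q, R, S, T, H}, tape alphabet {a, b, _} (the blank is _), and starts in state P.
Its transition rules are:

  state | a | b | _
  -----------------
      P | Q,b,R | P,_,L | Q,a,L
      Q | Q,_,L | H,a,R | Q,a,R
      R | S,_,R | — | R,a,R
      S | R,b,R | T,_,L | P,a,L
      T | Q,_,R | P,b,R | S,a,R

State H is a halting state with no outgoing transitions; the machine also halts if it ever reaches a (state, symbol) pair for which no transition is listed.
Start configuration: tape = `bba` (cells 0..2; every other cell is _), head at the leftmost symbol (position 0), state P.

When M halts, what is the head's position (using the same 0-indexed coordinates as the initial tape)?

2

P | ___[b]ba   read b → write _, move L, go to P
P | __[_]_ba   read _ → write a, move L, go to Q
Q | _[_]a_ba   read _ → write a, move R, go to Q
Q | _a[a]_ba   read a → write _, move L, go to Q
Q | _[a]__ba   read a → write _, move L, go to Q
Q | [_]___ba   read _ → write a, move R, go to Q
Q | a[_]__ba   read _ → write a, move R, go to Q
Q | aa[_]_ba   read _ → write a, move R, go to Q
Q | aaa[_]ba   read _ → write a, move R, go to Q
Q | aaaa[b]a   read b → write a, move R, go to H
H | aaaaa[a]
At halt the head is at cell 2.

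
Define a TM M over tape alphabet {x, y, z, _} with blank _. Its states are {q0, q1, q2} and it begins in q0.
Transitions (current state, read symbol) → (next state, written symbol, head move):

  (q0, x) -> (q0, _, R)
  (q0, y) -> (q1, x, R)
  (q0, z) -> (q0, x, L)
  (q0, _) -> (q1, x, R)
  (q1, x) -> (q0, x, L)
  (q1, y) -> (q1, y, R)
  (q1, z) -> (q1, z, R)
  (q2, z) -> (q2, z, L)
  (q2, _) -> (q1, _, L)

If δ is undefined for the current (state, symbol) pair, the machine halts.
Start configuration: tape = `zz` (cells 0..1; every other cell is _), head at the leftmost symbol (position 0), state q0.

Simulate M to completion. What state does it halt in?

q0 | _[z]z__   read z → write x, move L, go to q0
q0 | [_]xz__   read _ → write x, move R, go to q1
q1 | x[x]z__   read x → write x, move L, go to q0
q0 | [x]xz__   read x → write _, move R, go to q0
q0 | _[x]z__   read x → write _, move R, go to q0
q0 | __[z]__   read z → write x, move L, go to q0
q0 | _[_]x__   read _ → write x, move R, go to q1
q1 | _x[x]__   read x → write x, move L, go to q0
q0 | _[x]x__   read x → write _, move R, go to q0
q0 | __[x]__   read x → write _, move R, go to q0
q0 | ___[_]_   read _ → write x, move R, go to q1
q1 | ___x[_]
No transition is defined for (q1, _); M halts in state q1.

q1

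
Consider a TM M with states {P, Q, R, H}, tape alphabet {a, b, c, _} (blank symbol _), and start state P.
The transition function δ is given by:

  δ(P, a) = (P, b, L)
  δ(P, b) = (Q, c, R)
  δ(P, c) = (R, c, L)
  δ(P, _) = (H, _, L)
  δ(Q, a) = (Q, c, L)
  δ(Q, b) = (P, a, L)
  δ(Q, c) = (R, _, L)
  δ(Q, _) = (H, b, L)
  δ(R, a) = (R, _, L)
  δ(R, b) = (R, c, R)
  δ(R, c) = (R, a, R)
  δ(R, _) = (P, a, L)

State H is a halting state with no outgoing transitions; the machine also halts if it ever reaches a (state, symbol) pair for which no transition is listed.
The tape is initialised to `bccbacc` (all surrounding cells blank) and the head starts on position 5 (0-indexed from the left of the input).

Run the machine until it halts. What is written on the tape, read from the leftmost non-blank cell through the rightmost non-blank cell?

acaa__cc

P | ___bccba[c]c   read c → write c, move L, go to R
R | ___bccb[a]cc   read a → write _, move L, go to R
R | ___bcc[b]_cc   read b → write c, move R, go to R
R | ___bccc[_]cc   read _ → write a, move L, go to P
P | ___bcc[c]acc   read c → write c, move L, go to R
R | ___bc[c]cacc   read c → write a, move R, go to R
R | ___bca[c]acc   read c → write a, move R, go to R
R | ___bcaa[a]cc   read a → write _, move L, go to R
R | ___bca[a]_cc   read a → write _, move L, go to R
R | ___bc[a]__cc   read a → write _, move L, go to R
R | ___b[c]___cc   read c → write a, move R, go to R
R | ___ba[_]__cc   read _ → write a, move L, go to P
P | ___b[a]a__cc   read a → write b, move L, go to P
P | ___[b]ba__cc   read b → write c, move R, go to Q
Q | ___c[b]a__cc   read b → write a, move L, go to P
P | ___[c]aa__cc   read c → write c, move L, go to R
R | __[_]caa__cc   read _ → write a, move L, go to P
P | _[_]acaa__cc   read _ → write _, move L, go to H
H | [_]_acaa__cc
The non-blank tape span at halt is acaa__cc.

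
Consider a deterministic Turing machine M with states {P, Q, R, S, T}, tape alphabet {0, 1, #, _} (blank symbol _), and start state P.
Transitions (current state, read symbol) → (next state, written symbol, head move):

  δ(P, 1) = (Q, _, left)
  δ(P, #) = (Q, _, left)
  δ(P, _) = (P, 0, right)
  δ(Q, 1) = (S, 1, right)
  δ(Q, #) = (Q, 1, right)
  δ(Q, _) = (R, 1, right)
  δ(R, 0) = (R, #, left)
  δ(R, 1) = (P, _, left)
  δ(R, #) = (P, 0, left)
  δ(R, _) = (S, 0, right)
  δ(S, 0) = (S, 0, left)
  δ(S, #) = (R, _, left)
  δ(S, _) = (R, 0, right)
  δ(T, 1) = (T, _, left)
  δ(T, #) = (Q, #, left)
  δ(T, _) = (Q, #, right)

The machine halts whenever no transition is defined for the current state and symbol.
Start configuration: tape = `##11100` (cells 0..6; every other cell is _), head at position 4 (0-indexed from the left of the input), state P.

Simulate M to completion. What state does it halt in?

P | _##11[1]00   read 1 → write _, move left, go to Q
Q | _##1[1]_00   read 1 → write 1, move right, go to S
S | _##11[_]00   read _ → write 0, move right, go to R
R | _##110[0]0   read 0 → write #, move left, go to R
R | _##11[0]#0   read 0 → write #, move left, go to R
R | _##1[1]##0   read 1 → write _, move left, go to P
P | _##[1]_##0   read 1 → write _, move left, go to Q
Q | _#[#]__##0   read # → write 1, move right, go to Q
Q | _#1[_]_##0   read _ → write 1, move right, go to R
R | _#11[_]##0   read _ → write 0, move right, go to S
S | _#110[#]#0   read # → write _, move left, go to R
R | _#11[0]_#0   read 0 → write #, move left, go to R
R | _#1[1]#_#0   read 1 → write _, move left, go to P
P | _#[1]_#_#0   read 1 → write _, move left, go to Q
Q | _[#]__#_#0   read # → write 1, move right, go to Q
Q | _1[_]_#_#0   read _ → write 1, move right, go to R
R | _11[_]#_#0   read _ → write 0, move right, go to S
S | _110[#]_#0   read # → write _, move left, go to R
R | _11[0]__#0   read 0 → write #, move left, go to R
R | _1[1]#__#0   read 1 → write _, move left, go to P
P | _[1]_#__#0   read 1 → write _, move left, go to Q
Q | [_]__#__#0   read _ → write 1, move right, go to R
R | 1[_]_#__#0   read _ → write 0, move right, go to S
S | 10[_]#__#0   read _ → write 0, move right, go to R
R | 100[#]__#0   read # → write 0, move left, go to P
P | 10[0]0__#0
No transition is defined for (P, 0); M halts in state P.

P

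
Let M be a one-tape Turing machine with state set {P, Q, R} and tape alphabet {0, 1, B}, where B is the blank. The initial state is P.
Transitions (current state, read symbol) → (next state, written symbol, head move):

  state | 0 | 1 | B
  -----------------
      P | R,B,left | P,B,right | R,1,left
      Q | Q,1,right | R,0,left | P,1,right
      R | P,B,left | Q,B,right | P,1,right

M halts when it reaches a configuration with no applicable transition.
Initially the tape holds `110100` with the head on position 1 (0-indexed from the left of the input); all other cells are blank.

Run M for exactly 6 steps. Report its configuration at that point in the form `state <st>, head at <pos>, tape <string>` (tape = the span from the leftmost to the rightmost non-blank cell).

state=P head=1 tape=1[1]0100   (P,1)→(P,B,right)
state=P head=2 tape=1B[0]100   (P,0)→(R,B,left)
state=R head=1 tape=1[B]B100   (R,B)→(P,1,right)
state=P head=2 tape=11[B]100   (P,B)→(R,1,left)
state=R head=1 tape=1[1]1100   (R,1)→(Q,B,right)
state=Q head=2 tape=1B[1]100   (Q,1)→(R,0,left)
state=R head=1 tape=1[B]0100
After 6 steps: state R, head at 1, tape 1B0100.

state R, head at 1, tape 1B0100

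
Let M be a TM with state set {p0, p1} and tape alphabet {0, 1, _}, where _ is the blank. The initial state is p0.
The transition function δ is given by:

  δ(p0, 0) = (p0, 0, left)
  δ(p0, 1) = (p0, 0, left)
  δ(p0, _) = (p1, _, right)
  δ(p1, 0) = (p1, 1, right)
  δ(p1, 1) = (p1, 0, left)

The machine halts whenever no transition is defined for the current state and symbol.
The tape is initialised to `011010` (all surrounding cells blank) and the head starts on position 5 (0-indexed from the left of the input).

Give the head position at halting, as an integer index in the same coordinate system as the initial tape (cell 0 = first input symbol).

state=p0 head=5 tape=_01101[0]_   (p0,0)→(p0,0,left)
state=p0 head=4 tape=_0110[1]0_   (p0,1)→(p0,0,left)
state=p0 head=3 tape=_011[0]00_   (p0,0)→(p0,0,left)
state=p0 head=2 tape=_01[1]000_   (p0,1)→(p0,0,left)
state=p0 head=1 tape=_0[1]0000_   (p0,1)→(p0,0,left)
state=p0 head=0 tape=_[0]00000_   (p0,0)→(p0,0,left)
state=p0 head=-1 tape=[_]000000_   (p0,_)→(p1,_,right)
state=p1 head=0 tape=_[0]00000_   (p1,0)→(p1,1,right)
state=p1 head=1 tape=_1[0]0000_   (p1,0)→(p1,1,right)
state=p1 head=2 tape=_11[0]000_   (p1,0)→(p1,1,right)
state=p1 head=3 tape=_111[0]00_   (p1,0)→(p1,1,right)
state=p1 head=4 tape=_1111[0]0_   (p1,0)→(p1,1,right)
state=p1 head=5 tape=_11111[0]_   (p1,0)→(p1,1,right)
state=p1 head=6 tape=_111111[_]
At halt the head is at cell 6.

6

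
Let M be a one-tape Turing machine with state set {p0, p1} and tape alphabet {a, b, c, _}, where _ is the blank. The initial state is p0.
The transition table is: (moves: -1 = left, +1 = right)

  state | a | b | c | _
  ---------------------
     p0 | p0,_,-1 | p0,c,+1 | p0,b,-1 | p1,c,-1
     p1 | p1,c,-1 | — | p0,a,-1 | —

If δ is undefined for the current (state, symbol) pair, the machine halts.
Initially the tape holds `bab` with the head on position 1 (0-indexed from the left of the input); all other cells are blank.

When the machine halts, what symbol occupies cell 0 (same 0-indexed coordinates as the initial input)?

a

state=p0 head=1 tape=__b[a]b   (p0,a)→(p0,_,-1)
state=p0 head=0 tape=__[b]_b   (p0,b)→(p0,c,+1)
state=p0 head=1 tape=__c[_]b   (p0,_)→(p1,c,-1)
state=p1 head=0 tape=__[c]cb   (p1,c)→(p0,a,-1)
state=p0 head=-1 tape=_[_]acb   (p0,_)→(p1,c,-1)
state=p1 head=-2 tape=[_]cacb
Cell 0 holds a when M halts.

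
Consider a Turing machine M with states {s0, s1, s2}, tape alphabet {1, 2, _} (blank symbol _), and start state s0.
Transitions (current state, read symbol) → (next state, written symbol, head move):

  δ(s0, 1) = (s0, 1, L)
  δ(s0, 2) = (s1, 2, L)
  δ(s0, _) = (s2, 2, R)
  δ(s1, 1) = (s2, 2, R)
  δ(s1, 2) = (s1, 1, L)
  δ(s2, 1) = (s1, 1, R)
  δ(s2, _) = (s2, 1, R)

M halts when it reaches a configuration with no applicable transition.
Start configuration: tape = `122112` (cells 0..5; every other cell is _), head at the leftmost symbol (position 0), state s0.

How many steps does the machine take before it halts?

state=s0 head=0 tape=_[1]22112_   (s0,1)→(s0,1,L)
state=s0 head=-1 tape=[_]122112_   (s0,_)→(s2,2,R)
state=s2 head=0 tape=2[1]22112_   (s2,1)→(s1,1,R)
state=s1 head=1 tape=21[2]2112_   (s1,2)→(s1,1,L)
state=s1 head=0 tape=2[1]12112_   (s1,1)→(s2,2,R)
state=s2 head=1 tape=22[1]2112_   (s2,1)→(s1,1,R)
state=s1 head=2 tape=221[2]112_   (s1,2)→(s1,1,L)
state=s1 head=1 tape=22[1]1112_   (s1,1)→(s2,2,R)
state=s2 head=2 tape=222[1]112_   (s2,1)→(s1,1,R)
state=s1 head=3 tape=2221[1]12_   (s1,1)→(s2,2,R)
state=s2 head=4 tape=22212[1]2_   (s2,1)→(s1,1,R)
state=s1 head=5 tape=222121[2]_   (s1,2)→(s1,1,L)
state=s1 head=4 tape=22212[1]1_   (s1,1)→(s2,2,R)
state=s2 head=5 tape=222122[1]_   (s2,1)→(s1,1,R)
state=s1 head=6 tape=2221221[_]
M halts after 14 transitions.

14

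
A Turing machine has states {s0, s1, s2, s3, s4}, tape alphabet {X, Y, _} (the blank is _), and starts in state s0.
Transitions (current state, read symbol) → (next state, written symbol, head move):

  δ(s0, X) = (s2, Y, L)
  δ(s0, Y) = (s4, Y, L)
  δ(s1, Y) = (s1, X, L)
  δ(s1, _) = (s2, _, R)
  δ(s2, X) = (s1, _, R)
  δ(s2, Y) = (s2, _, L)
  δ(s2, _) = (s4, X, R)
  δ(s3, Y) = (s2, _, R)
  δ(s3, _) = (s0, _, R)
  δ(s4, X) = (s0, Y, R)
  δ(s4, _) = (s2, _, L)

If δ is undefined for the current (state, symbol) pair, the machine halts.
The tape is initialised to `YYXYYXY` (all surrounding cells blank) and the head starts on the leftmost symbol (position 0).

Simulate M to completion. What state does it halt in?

s0 | __[Y]YXYYXY   read Y → write Y, move L, go to s4
s4 | _[_]YYXYYXY   read _ → write _, move L, go to s2
s2 | [_]_YYXYYXY   read _ → write X, move R, go to s4
s4 | X[_]YYXYYXY   read _ → write _, move L, go to s2
s2 | [X]_YYXYYXY   read X → write _, move R, go to s1
s1 | _[_]YYXYYXY   read _ → write _, move R, go to s2
s2 | __[Y]YXYYXY   read Y → write _, move L, go to s2
s2 | _[_]_YXYYXY   read _ → write X, move R, go to s4
s4 | _X[_]YXYYXY   read _ → write _, move L, go to s2
s2 | _[X]_YXYYXY   read X → write _, move R, go to s1
s1 | __[_]YXYYXY   read _ → write _, move R, go to s2
s2 | ___[Y]XYYXY   read Y → write _, move L, go to s2
s2 | __[_]_XYYXY   read _ → write X, move R, go to s4
s4 | __X[_]XYYXY   read _ → write _, move L, go to s2
s2 | __[X]_XYYXY   read X → write _, move R, go to s1
s1 | ___[_]XYYXY   read _ → write _, move R, go to s2
s2 | ____[X]YYXY   read X → write _, move R, go to s1
s1 | _____[Y]YXY   read Y → write X, move L, go to s1
s1 | ____[_]XYXY   read _ → write _, move R, go to s2
s2 | _____[X]YXY   read X → write _, move R, go to s1
s1 | ______[Y]XY   read Y → write X, move L, go to s1
s1 | _____[_]XXY   read _ → write _, move R, go to s2
s2 | ______[X]XY   read X → write _, move R, go to s1
s1 | _______[X]Y
No transition is defined for (s1, X); M halts in state s1.

s1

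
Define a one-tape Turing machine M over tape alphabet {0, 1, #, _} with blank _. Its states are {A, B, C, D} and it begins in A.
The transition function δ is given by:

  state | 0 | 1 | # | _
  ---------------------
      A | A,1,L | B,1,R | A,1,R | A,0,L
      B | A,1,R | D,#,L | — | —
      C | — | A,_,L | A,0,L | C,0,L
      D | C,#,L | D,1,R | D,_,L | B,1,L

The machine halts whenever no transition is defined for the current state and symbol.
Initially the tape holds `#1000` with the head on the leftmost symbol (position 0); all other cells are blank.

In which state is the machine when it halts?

B

state=A head=0 tape=__[#]1000   (A,#)→(A,1,R)
state=A head=1 tape=__1[1]000   (A,1)→(B,1,R)
state=B head=2 tape=__11[0]00   (B,0)→(A,1,R)
state=A head=3 tape=__111[0]0   (A,0)→(A,1,L)
state=A head=2 tape=__11[1]10   (A,1)→(B,1,R)
state=B head=3 tape=__111[1]0   (B,1)→(D,#,L)
state=D head=2 tape=__11[1]#0   (D,1)→(D,1,R)
state=D head=3 tape=__111[#]0   (D,#)→(D,_,L)
state=D head=2 tape=__11[1]_0   (D,1)→(D,1,R)
state=D head=3 tape=__111[_]0   (D,_)→(B,1,L)
state=B head=2 tape=__11[1]10   (B,1)→(D,#,L)
state=D head=1 tape=__1[1]#10   (D,1)→(D,1,R)
state=D head=2 tape=__11[#]10   (D,#)→(D,_,L)
state=D head=1 tape=__1[1]_10   (D,1)→(D,1,R)
state=D head=2 tape=__11[_]10   (D,_)→(B,1,L)
state=B head=1 tape=__1[1]110   (B,1)→(D,#,L)
state=D head=0 tape=__[1]#110   (D,1)→(D,1,R)
state=D head=1 tape=__1[#]110   (D,#)→(D,_,L)
state=D head=0 tape=__[1]_110   (D,1)→(D,1,R)
state=D head=1 tape=__1[_]110   (D,_)→(B,1,L)
state=B head=0 tape=__[1]1110   (B,1)→(D,#,L)
state=D head=-1 tape=_[_]#1110   (D,_)→(B,1,L)
state=B head=-2 tape=[_]1#1110
No transition is defined for (B, _); M halts in state B.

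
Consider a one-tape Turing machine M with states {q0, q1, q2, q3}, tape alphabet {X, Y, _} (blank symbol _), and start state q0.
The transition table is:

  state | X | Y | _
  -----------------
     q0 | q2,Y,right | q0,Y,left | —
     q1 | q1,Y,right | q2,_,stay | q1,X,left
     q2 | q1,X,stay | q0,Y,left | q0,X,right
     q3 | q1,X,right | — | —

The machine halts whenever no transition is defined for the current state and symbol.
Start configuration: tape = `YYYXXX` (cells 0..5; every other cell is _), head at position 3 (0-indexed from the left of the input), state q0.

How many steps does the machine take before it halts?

state=q0 head=3 tape=YYY[X]XX___   (q0,X)→(q2,Y,right)
state=q2 head=4 tape=YYYY[X]X___   (q2,X)→(q1,X,stay)
state=q1 head=4 tape=YYYY[X]X___   (q1,X)→(q1,Y,right)
state=q1 head=5 tape=YYYYY[X]___   (q1,X)→(q1,Y,right)
state=q1 head=6 tape=YYYYYY[_]__   (q1,_)→(q1,X,left)
state=q1 head=5 tape=YYYYY[Y]X__   (q1,Y)→(q2,_,stay)
state=q2 head=5 tape=YYYYY[_]X__   (q2,_)→(q0,X,right)
state=q0 head=6 tape=YYYYYX[X]__   (q0,X)→(q2,Y,right)
state=q2 head=7 tape=YYYYYXY[_]_   (q2,_)→(q0,X,right)
state=q0 head=8 tape=YYYYYXYX[_]
M halts after 9 transitions.

9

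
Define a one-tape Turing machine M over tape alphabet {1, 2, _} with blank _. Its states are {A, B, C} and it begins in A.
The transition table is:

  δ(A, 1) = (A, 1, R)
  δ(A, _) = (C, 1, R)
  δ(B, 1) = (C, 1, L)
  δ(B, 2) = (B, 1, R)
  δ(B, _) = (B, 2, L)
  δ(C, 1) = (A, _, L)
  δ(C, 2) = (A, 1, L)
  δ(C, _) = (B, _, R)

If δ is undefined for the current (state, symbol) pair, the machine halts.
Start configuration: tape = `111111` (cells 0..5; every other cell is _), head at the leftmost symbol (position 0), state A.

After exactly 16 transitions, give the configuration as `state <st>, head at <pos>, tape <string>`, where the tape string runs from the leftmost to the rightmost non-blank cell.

state A, head at 6, tape 111111_22

A | [1]11111___   read 1 → write 1, move R, go to A
A | 1[1]1111___   read 1 → write 1, move R, go to A
A | 11[1]111___   read 1 → write 1, move R, go to A
A | 111[1]11___   read 1 → write 1, move R, go to A
A | 1111[1]1___   read 1 → write 1, move R, go to A
A | 11111[1]___   read 1 → write 1, move R, go to A
A | 111111[_]__   read _ → write 1, move R, go to C
C | 1111111[_]_   read _ → write _, move R, go to B
B | 1111111_[_]   read _ → write 2, move L, go to B
B | 1111111[_]2   read _ → write 2, move L, go to B
B | 111111[1]22   read 1 → write 1, move L, go to C
C | 11111[1]122   read 1 → write _, move L, go to A
A | 1111[1]_122   read 1 → write 1, move R, go to A
A | 11111[_]122   read _ → write 1, move R, go to C
C | 111111[1]22   read 1 → write _, move L, go to A
A | 11111[1]_22   read 1 → write 1, move R, go to A
A | 111111[_]22
After 16 steps: state A, head at 6, tape 111111_22.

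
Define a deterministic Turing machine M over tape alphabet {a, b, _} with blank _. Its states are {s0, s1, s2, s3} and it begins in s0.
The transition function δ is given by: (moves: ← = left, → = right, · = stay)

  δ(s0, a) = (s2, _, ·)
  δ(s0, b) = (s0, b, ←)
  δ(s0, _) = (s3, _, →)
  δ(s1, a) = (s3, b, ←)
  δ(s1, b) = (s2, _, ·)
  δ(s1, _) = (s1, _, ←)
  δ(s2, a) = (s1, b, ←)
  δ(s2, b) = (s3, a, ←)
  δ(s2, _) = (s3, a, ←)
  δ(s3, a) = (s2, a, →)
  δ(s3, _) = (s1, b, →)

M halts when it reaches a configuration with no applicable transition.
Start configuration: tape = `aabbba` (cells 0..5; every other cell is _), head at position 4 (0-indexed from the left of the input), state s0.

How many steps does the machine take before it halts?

11

state=s0 head=4 tape=_aabb[b]a   (s0,b)→(s0,b,←)
state=s0 head=3 tape=_aab[b]ba   (s0,b)→(s0,b,←)
state=s0 head=2 tape=_aa[b]bba   (s0,b)→(s0,b,←)
state=s0 head=1 tape=_a[a]bbba   (s0,a)→(s2,_,·)
state=s2 head=1 tape=_a[_]bbba   (s2,_)→(s3,a,←)
state=s3 head=0 tape=_[a]abbba   (s3,a)→(s2,a,→)
state=s2 head=1 tape=_a[a]bbba   (s2,a)→(s1,b,←)
state=s1 head=0 tape=_[a]bbbba   (s1,a)→(s3,b,←)
state=s3 head=-1 tape=[_]bbbbba   (s3,_)→(s1,b,→)
state=s1 head=0 tape=b[b]bbbba   (s1,b)→(s2,_,·)
state=s2 head=0 tape=b[_]bbbba   (s2,_)→(s3,a,←)
state=s3 head=-1 tape=[b]abbbba
M halts after 11 transitions.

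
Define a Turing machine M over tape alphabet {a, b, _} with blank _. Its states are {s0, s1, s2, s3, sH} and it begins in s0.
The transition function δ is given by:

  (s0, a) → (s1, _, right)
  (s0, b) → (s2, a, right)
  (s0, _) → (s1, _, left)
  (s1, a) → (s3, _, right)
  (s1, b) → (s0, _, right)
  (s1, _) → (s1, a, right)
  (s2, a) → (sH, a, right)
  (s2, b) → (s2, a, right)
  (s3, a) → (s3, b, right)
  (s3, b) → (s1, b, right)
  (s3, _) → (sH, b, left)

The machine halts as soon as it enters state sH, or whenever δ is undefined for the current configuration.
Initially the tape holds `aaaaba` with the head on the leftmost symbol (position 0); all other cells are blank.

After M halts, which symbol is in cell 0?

_

state=s0 head=0 tape=[a]aaaba_   (s0,a)→(s1,_,right)
state=s1 head=1 tape=_[a]aaba_   (s1,a)→(s3,_,right)
state=s3 head=2 tape=__[a]aba_   (s3,a)→(s3,b,right)
state=s3 head=3 tape=__b[a]ba_   (s3,a)→(s3,b,right)
state=s3 head=4 tape=__bb[b]a_   (s3,b)→(s1,b,right)
state=s1 head=5 tape=__bbb[a]_   (s1,a)→(s3,_,right)
state=s3 head=6 tape=__bbb_[_]   (s3,_)→(sH,b,left)
state=sH head=5 tape=__bbb[_]b
Cell 0 holds _ when M halts.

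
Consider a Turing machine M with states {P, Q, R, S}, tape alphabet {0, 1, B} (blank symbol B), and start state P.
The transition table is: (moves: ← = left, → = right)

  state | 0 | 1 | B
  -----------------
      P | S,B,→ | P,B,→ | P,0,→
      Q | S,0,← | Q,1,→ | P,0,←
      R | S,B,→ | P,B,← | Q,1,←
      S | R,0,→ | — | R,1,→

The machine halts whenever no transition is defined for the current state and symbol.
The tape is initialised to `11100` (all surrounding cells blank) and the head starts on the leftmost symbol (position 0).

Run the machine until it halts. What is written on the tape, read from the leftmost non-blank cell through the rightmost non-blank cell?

1B1

state=P head=0 tape=[1]1100B   (P,1)→(P,B,→)
state=P head=1 tape=B[1]100B   (P,1)→(P,B,→)
state=P head=2 tape=BB[1]00B   (P,1)→(P,B,→)
state=P head=3 tape=BBB[0]0B   (P,0)→(S,B,→)
state=S head=4 tape=BBBB[0]B   (S,0)→(R,0,→)
state=R head=5 tape=BBBB0[B]   (R,B)→(Q,1,←)
state=Q head=4 tape=BBBB[0]1   (Q,0)→(S,0,←)
state=S head=3 tape=BBB[B]01   (S,B)→(R,1,→)
state=R head=4 tape=BBB1[0]1   (R,0)→(S,B,→)
state=S head=5 tape=BBB1B[1]
The non-blank tape span at halt is 1B1.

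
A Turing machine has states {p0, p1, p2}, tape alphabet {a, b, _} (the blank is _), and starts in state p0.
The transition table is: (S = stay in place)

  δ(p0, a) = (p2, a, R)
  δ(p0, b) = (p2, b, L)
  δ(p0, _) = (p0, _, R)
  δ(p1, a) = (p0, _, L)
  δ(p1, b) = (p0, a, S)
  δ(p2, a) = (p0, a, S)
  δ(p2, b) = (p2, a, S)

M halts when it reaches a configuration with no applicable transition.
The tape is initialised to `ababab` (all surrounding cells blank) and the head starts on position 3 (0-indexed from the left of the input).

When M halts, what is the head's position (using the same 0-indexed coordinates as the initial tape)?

6

state=p0 head=3 tape=aba[b]ab_   (p0,b)→(p2,b,L)
state=p2 head=2 tape=ab[a]bab_   (p2,a)→(p0,a,S)
state=p0 head=2 tape=ab[a]bab_   (p0,a)→(p2,a,R)
state=p2 head=3 tape=aba[b]ab_   (p2,b)→(p2,a,S)
state=p2 head=3 tape=aba[a]ab_   (p2,a)→(p0,a,S)
state=p0 head=3 tape=aba[a]ab_   (p0,a)→(p2,a,R)
state=p2 head=4 tape=abaa[a]b_   (p2,a)→(p0,a,S)
state=p0 head=4 tape=abaa[a]b_   (p0,a)→(p2,a,R)
state=p2 head=5 tape=abaaa[b]_   (p2,b)→(p2,a,S)
state=p2 head=5 tape=abaaa[a]_   (p2,a)→(p0,a,S)
state=p0 head=5 tape=abaaa[a]_   (p0,a)→(p2,a,R)
state=p2 head=6 tape=abaaaa[_]
At halt the head is at cell 6.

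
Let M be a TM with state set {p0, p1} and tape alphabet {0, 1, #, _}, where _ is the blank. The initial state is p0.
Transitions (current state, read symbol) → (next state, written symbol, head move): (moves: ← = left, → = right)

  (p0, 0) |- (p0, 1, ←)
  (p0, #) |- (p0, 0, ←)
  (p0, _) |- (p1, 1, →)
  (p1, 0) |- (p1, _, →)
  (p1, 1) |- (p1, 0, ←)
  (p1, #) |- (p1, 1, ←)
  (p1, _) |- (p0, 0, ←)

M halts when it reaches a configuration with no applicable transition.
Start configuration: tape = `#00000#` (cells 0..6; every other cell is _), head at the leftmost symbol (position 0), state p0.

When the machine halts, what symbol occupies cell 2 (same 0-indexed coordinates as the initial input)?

_

state=p0 head=0 tape=_[#]00000#   (p0,#)→(p0,0,←)
state=p0 head=-1 tape=[_]000000#   (p0,_)→(p1,1,→)
state=p1 head=0 tape=1[0]00000#   (p1,0)→(p1,_,→)
state=p1 head=1 tape=1_[0]0000#   (p1,0)→(p1,_,→)
state=p1 head=2 tape=1__[0]000#   (p1,0)→(p1,_,→)
state=p1 head=3 tape=1___[0]00#   (p1,0)→(p1,_,→)
state=p1 head=4 tape=1____[0]0#   (p1,0)→(p1,_,→)
state=p1 head=5 tape=1_____[0]#   (p1,0)→(p1,_,→)
state=p1 head=6 tape=1______[#]   (p1,#)→(p1,1,←)
state=p1 head=5 tape=1_____[_]1   (p1,_)→(p0,0,←)
state=p0 head=4 tape=1____[_]01   (p0,_)→(p1,1,→)
state=p1 head=5 tape=1____1[0]1   (p1,0)→(p1,_,→)
state=p1 head=6 tape=1____1_[1]   (p1,1)→(p1,0,←)
state=p1 head=5 tape=1____1[_]0   (p1,_)→(p0,0,←)
state=p0 head=4 tape=1____[1]00
Cell 2 holds _ when M halts.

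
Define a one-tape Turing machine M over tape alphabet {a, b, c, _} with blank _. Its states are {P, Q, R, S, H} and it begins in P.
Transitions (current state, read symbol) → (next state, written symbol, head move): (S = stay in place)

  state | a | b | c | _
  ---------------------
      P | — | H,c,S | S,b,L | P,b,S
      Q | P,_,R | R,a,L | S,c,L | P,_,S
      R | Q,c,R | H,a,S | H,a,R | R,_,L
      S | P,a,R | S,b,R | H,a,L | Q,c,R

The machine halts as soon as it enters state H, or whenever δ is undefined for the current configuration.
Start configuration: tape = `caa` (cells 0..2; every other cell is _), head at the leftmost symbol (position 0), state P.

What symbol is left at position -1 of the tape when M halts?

a

P | _[c]aa   read c → write b, move L, go to S
S | [_]baa   read _ → write c, move R, go to Q
Q | c[b]aa   read b → write a, move L, go to R
R | [c]aaa   read c → write a, move R, go to H
H | a[a]aa
Cell -1 holds a when M halts.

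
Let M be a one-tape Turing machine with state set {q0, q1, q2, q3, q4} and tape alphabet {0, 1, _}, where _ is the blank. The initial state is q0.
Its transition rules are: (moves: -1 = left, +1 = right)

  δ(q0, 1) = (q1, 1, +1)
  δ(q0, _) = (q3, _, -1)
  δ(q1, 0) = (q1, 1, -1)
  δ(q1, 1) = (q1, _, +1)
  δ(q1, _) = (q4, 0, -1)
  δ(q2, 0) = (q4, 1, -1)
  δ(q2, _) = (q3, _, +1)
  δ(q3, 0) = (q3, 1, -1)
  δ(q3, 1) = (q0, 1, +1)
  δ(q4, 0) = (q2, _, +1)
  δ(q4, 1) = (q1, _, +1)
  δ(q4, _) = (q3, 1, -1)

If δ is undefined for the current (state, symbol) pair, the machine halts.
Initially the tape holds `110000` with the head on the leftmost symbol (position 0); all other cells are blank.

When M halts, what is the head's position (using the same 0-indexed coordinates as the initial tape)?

-2

state=q0 head=0 tape=__[1]10000   (q0,1)→(q1,1,+1)
state=q1 head=1 tape=__1[1]0000   (q1,1)→(q1,_,+1)
state=q1 head=2 tape=__1_[0]000   (q1,0)→(q1,1,-1)
state=q1 head=1 tape=__1[_]1000   (q1,_)→(q4,0,-1)
state=q4 head=0 tape=__[1]01000   (q4,1)→(q1,_,+1)
state=q1 head=1 tape=___[0]1000   (q1,0)→(q1,1,-1)
state=q1 head=0 tape=__[_]11000   (q1,_)→(q4,0,-1)
state=q4 head=-1 tape=_[_]011000   (q4,_)→(q3,1,-1)
state=q3 head=-2 tape=[_]1011000
At halt the head is at cell -2.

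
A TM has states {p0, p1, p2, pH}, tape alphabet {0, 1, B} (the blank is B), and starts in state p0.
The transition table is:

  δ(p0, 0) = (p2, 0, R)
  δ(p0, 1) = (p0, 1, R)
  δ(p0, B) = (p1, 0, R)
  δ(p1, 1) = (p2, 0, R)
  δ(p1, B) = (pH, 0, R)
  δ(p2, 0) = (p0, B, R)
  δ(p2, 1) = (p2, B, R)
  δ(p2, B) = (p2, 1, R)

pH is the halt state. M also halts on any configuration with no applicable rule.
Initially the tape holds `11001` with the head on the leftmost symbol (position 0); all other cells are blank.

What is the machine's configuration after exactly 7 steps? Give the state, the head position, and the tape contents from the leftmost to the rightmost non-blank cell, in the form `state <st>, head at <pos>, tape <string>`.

state=p0 head=0 tape=[1]1001BBB   (p0,1)→(p0,1,R)
state=p0 head=1 tape=1[1]001BBB   (p0,1)→(p0,1,R)
state=p0 head=2 tape=11[0]01BBB   (p0,0)→(p2,0,R)
state=p2 head=3 tape=110[0]1BBB   (p2,0)→(p0,B,R)
state=p0 head=4 tape=110B[1]BBB   (p0,1)→(p0,1,R)
state=p0 head=5 tape=110B1[B]BB   (p0,B)→(p1,0,R)
state=p1 head=6 tape=110B10[B]B   (p1,B)→(pH,0,R)
state=pH head=7 tape=110B100[B]
After 7 steps: state pH, head at 7, tape 110B100.

state pH, head at 7, tape 110B100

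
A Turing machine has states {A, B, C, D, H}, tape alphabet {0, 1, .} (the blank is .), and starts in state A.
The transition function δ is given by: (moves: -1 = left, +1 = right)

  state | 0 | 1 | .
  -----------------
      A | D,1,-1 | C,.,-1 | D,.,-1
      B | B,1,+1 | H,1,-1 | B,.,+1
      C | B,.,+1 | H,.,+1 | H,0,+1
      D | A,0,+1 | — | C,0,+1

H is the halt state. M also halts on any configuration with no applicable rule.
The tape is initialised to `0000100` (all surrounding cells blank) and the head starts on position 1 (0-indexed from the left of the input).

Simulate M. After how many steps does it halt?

8

state=A head=1 tape=0[0]00100   (A,0)→(D,1,-1)
state=D head=0 tape=[0]100100   (D,0)→(A,0,+1)
state=A head=1 tape=0[1]00100   (A,1)→(C,.,-1)
state=C head=0 tape=[0].00100   (C,0)→(B,.,+1)
state=B head=1 tape=.[.]00100   (B,.)→(B,.,+1)
state=B head=2 tape=..[0]0100   (B,0)→(B,1,+1)
state=B head=3 tape=..1[0]100   (B,0)→(B,1,+1)
state=B head=4 tape=..11[1]00   (B,1)→(H,1,-1)
state=H head=3 tape=..1[1]100
M halts after 8 transitions.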